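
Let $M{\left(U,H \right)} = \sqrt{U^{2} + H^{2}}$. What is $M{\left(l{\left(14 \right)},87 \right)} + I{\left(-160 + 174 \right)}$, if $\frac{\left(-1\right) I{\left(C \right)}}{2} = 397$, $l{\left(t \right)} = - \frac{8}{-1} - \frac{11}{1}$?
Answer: $-794 + 3 \sqrt{842} \approx -706.95$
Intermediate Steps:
$l{\left(t \right)} = -3$ ($l{\left(t \right)} = \left(-8\right) \left(-1\right) - 11 = 8 - 11 = -3$)
$I{\left(C \right)} = -794$ ($I{\left(C \right)} = \left(-2\right) 397 = -794$)
$M{\left(U,H \right)} = \sqrt{H^{2} + U^{2}}$
$M{\left(l{\left(14 \right)},87 \right)} + I{\left(-160 + 174 \right)} = \sqrt{87^{2} + \left(-3\right)^{2}} - 794 = \sqrt{7569 + 9} - 794 = \sqrt{7578} - 794 = 3 \sqrt{842} - 794 = -794 + 3 \sqrt{842}$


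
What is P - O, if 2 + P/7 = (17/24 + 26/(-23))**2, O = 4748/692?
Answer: -1033932757/52713792 ≈ -19.614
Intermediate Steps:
O = 1187/173 (O = 4748*(1/692) = 1187/173 ≈ 6.8613)
P = -3885833/304704 (P = -14 + 7*(17/24 + 26/(-23))**2 = -14 + 7*(17*(1/24) + 26*(-1/23))**2 = -14 + 7*(17/24 - 26/23)**2 = -14 + 7*(-233/552)**2 = -14 + 7*(54289/304704) = -14 + 380023/304704 = -3885833/304704 ≈ -12.753)
P - O = -3885833/304704 - 1*1187/173 = -3885833/304704 - 1187/173 = -1033932757/52713792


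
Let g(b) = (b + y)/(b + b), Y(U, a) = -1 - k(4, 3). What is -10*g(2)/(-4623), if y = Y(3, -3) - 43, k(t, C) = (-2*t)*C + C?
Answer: -35/3082 ≈ -0.011356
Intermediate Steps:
k(t, C) = C - 2*C*t (k(t, C) = -2*C*t + C = C - 2*C*t)
Y(U, a) = 20 (Y(U, a) = -1 - 3*(1 - 2*4) = -1 - 3*(1 - 8) = -1 - 3*(-7) = -1 - 1*(-21) = -1 + 21 = 20)
y = -23 (y = 20 - 43 = -23)
g(b) = (-23 + b)/(2*b) (g(b) = (b - 23)/(b + b) = (-23 + b)/((2*b)) = (-23 + b)*(1/(2*b)) = (-23 + b)/(2*b))
-10*g(2)/(-4623) = -10*(½)*(-23 + 2)/2/(-4623) = -10*(½)*(½)*(-21)*(-1)/4623 = -(-105)*(-1)/(2*4623) = -10*7/6164 = -35/3082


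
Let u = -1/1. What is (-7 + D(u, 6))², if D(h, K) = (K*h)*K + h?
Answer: 1936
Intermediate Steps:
u = -1 (u = -1*1 = -1)
D(h, K) = h + h*K² (D(h, K) = h*K² + h = h + h*K²)
(-7 + D(u, 6))² = (-7 - (1 + 6²))² = (-7 - (1 + 36))² = (-7 - 1*37)² = (-7 - 37)² = (-44)² = 1936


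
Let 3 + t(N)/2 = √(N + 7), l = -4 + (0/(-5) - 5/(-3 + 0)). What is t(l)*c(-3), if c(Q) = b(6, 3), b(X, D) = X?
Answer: -36 + 4*√42 ≈ -10.077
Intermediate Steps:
c(Q) = 6
l = -7/3 (l = -4 + (0*(-⅕) - 5/(-3)) = -4 + (0 - 5*(-⅓)) = -4 + (0 + 5/3) = -4 + 5/3 = -7/3 ≈ -2.3333)
t(N) = -6 + 2*√(7 + N) (t(N) = -6 + 2*√(N + 7) = -6 + 2*√(7 + N))
t(l)*c(-3) = (-6 + 2*√(7 - 7/3))*6 = (-6 + 2*√(14/3))*6 = (-6 + 2*(√42/3))*6 = (-6 + 2*√42/3)*6 = -36 + 4*√42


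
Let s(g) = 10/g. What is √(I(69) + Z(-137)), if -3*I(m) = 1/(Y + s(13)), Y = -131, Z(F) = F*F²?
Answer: I*√66331241618046/5079 ≈ 1603.5*I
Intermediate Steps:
Z(F) = F³
I(m) = 13/5079 (I(m) = -1/(3*(-131 + 10/13)) = -1/(3*(-1693/13)) = -⅓*(-13/1693) = 13/5079)
√(I(69) + Z(-137)) = √(13/5079 + (-137)³) = √(13/5079 - 2571353) = √(-13059901874/5079) = I*√66331241618046/5079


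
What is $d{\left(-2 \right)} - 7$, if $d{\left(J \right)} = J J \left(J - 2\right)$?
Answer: $-23$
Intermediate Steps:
$d{\left(J \right)} = J^{2} \left(-2 + J\right)$
$d{\left(-2 \right)} - 7 = \left(-2\right)^{2} \left(-2 - 2\right) - 7 = 4 \left(-4\right) - 7 = -16 - 7 = -23$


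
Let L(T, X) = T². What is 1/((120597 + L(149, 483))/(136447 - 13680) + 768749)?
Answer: 122767/94377151281 ≈ 1.3008e-6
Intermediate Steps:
1/((120597 + L(149, 483))/(136447 - 13680) + 768749) = 1/((120597 + 149²)/(136447 - 13680) + 768749) = 1/((120597 + 22201)/122767 + 768749) = 1/(142798*(1/122767) + 768749) = 1/(142798/122767 + 768749) = 1/(94377151281/122767) = 122767/94377151281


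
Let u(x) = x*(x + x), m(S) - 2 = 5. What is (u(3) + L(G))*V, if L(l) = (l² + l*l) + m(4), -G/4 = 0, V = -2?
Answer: -50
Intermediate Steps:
m(S) = 7 (m(S) = 2 + 5 = 7)
G = 0 (G = -4*0 = 0)
L(l) = 7 + 2*l² (L(l) = (l² + l*l) + 7 = (l² + l²) + 7 = 2*l² + 7 = 7 + 2*l²)
u(x) = 2*x² (u(x) = x*(2*x) = 2*x²)
(u(3) + L(G))*V = (2*3² + (7 + 2*0²))*(-2) = (2*9 + (7 + 2*0))*(-2) = (18 + (7 + 0))*(-2) = (18 + 7)*(-2) = 25*(-2) = -50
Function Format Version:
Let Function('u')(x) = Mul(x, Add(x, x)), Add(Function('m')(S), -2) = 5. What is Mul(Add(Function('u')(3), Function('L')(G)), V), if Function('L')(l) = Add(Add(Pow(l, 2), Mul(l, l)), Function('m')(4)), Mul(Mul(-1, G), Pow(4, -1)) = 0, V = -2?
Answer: -50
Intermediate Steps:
Function('m')(S) = 7 (Function('m')(S) = Add(2, 5) = 7)
G = 0 (G = Mul(-4, 0) = 0)
Function('L')(l) = Add(7, Mul(2, Pow(l, 2))) (Function('L')(l) = Add(Add(Pow(l, 2), Mul(l, l)), 7) = Add(Add(Pow(l, 2), Pow(l, 2)), 7) = Add(Mul(2, Pow(l, 2)), 7) = Add(7, Mul(2, Pow(l, 2))))
Function('u')(x) = Mul(2, Pow(x, 2)) (Function('u')(x) = Mul(x, Mul(2, x)) = Mul(2, Pow(x, 2)))
Mul(Add(Function('u')(3), Function('L')(G)), V) = Mul(Add(Mul(2, Pow(3, 2)), Add(7, Mul(2, Pow(0, 2)))), -2) = Mul(Add(Mul(2, 9), Add(7, Mul(2, 0))), -2) = Mul(Add(18, Add(7, 0)), -2) = Mul(Add(18, 7), -2) = Mul(25, -2) = -50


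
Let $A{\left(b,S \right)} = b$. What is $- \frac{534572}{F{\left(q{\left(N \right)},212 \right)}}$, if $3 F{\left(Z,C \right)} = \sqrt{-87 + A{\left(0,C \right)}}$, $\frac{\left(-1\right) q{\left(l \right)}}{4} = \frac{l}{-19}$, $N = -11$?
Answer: $\frac{534572 i \sqrt{87}}{29} \approx 1.7194 \cdot 10^{5} i$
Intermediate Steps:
$q{\left(l \right)} = \frac{4 l}{19}$ ($q{\left(l \right)} = - 4 \frac{l}{-19} = - 4 l \left(- \frac{1}{19}\right) = - 4 \left(- \frac{l}{19}\right) = \frac{4 l}{19}$)
$F{\left(Z,C \right)} = \frac{i \sqrt{87}}{3}$ ($F{\left(Z,C \right)} = \frac{\sqrt{-87 + 0}}{3} = \frac{\sqrt{-87}}{3} = \frac{i \sqrt{87}}{3}$)
$- \frac{534572}{F{\left(q{\left(N \right)},212 \right)}} = - \frac{534572}{\frac{1}{3} i \sqrt{87}} = - 534572 \left(- \frac{i \sqrt{87}}{29}\right) = \frac{534572 i \sqrt{87}}{29}$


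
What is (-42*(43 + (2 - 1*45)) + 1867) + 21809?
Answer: 23676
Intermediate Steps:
(-42*(43 + (2 - 1*45)) + 1867) + 21809 = (-42*(43 + (2 - 45)) + 1867) + 21809 = (-42*(43 - 43) + 1867) + 21809 = (-42*0 + 1867) + 21809 = (0 + 1867) + 21809 = 1867 + 21809 = 23676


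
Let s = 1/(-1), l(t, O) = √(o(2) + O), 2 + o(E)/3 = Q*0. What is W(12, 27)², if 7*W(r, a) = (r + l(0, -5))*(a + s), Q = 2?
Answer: 12844/7 + 16224*I*√11/49 ≈ 1834.9 + 1098.1*I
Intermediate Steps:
o(E) = -6 (o(E) = -6 + 3*(2*0) = -6 + 3*0 = -6 + 0 = -6)
l(t, O) = √(-6 + O)
s = -1
W(r, a) = (-1 + a)*(r + I*√11)/7 (W(r, a) = ((r + √(-6 - 5))*(a - 1))/7 = ((r + √(-11))*(-1 + a))/7 = ((r + I*√11)*(-1 + a))/7 = ((-1 + a)*(r + I*√11))/7 = (-1 + a)*(r + I*√11)/7)
W(12, 27)² = (-⅐*12 - I*√11/7 + (⅐)*27*12 + (⅐)*I*27*√11)² = (-12/7 - I*√11/7 + 324/7 + 27*I*√11/7)² = (312/7 + 26*I*√11/7)²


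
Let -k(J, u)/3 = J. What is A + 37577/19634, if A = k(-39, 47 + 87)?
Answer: 2334755/19634 ≈ 118.91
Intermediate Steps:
k(J, u) = -3*J
A = 117 (A = -3*(-39) = 117)
A + 37577/19634 = 117 + 37577/19634 = 2334755/19634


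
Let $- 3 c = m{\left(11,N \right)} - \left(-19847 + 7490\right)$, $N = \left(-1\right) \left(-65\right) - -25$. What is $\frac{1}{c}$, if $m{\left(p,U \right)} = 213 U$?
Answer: $- \frac{1}{10509} \approx -9.5156 \cdot 10^{-5}$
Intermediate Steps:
$N = 90$ ($N = 65 + 25 = 90$)
$c = -10509$ ($c = - \frac{213 \cdot 90 - \left(-19847 + 7490\right)}{3} = - \frac{19170 - -12357}{3} = - \frac{19170 + 12357}{3} = \left(- \frac{1}{3}\right) 31527 = -10509$)
$\frac{1}{c} = \frac{1}{-10509} = - \frac{1}{10509}$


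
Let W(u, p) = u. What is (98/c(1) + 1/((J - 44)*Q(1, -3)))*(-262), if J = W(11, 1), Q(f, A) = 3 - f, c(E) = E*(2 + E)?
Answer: -282305/33 ≈ -8554.7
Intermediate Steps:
J = 11
(98/c(1) + 1/((J - 44)*Q(1, -3)))*(-262) = (98/((1*(2 + 1))) + 1/((11 - 44)*(3 - 1*1)))*(-262) = (98/((1*3)) + 1/((-33)*(3 - 1)))*(-262) = (98/3 - 1/33/2)*(-262) = (98*(⅓) - 1/33*½)*(-262) = (98/3 - 1/66)*(-262) = (2155/66)*(-262) = -282305/33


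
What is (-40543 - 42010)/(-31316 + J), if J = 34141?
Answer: -82553/2825 ≈ -29.222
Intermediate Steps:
(-40543 - 42010)/(-31316 + J) = (-40543 - 42010)/(-31316 + 34141) = -82553/2825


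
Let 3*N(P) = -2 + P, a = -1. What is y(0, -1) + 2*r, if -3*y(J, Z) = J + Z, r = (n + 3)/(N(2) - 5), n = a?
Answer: -7/15 ≈ -0.46667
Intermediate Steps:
N(P) = -⅔ + P/3 (N(P) = (-2 + P)/3 = -⅔ + P/3)
n = -1
r = -⅖ (r = (-1 + 3)/((-⅔ + (⅓)*2) - 5) = 2/((-⅔ + ⅔) - 5) = 2/(0 - 5) = 2/(-5) = 2*(-⅕) = -⅖ ≈ -0.40000)
y(J, Z) = -J/3 - Z/3 (y(J, Z) = -(J + Z)/3 = -J/3 - Z/3)
y(0, -1) + 2*r = (-⅓*0 - ⅓*(-1)) + 2*(-⅖) = (0 + ⅓) - ⅘ = ⅓ - ⅘ = -7/15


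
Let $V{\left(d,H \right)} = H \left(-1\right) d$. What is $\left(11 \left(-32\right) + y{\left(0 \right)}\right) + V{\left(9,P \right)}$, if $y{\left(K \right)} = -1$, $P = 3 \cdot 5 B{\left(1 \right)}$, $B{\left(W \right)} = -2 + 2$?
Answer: $-353$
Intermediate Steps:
$B{\left(W \right)} = 0$
$P = 0$ ($P = 3 \cdot 5 \cdot 0 = 15 \cdot 0 = 0$)
$V{\left(d,H \right)} = - H d$
$\left(11 \left(-32\right) + y{\left(0 \right)}\right) + V{\left(9,P \right)} = \left(11 \left(-32\right) - 1\right) - 0 \cdot 9 = \left(-352 - 1\right) + 0 = -353 + 0 = -353$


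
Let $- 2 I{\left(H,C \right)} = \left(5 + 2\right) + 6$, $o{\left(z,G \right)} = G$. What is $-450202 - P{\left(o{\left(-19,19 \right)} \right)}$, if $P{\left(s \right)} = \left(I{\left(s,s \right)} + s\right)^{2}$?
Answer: $- \frac{1801433}{4} \approx -4.5036 \cdot 10^{5}$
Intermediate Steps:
$I{\left(H,C \right)} = - \frac{13}{2}$ ($I{\left(H,C \right)} = - \frac{\left(5 + 2\right) + 6}{2} = - \frac{7 + 6}{2} = \left(- \frac{1}{2}\right) 13 = - \frac{13}{2}$)
$P{\left(s \right)} = \left(- \frac{13}{2} + s\right)^{2}$
$-450202 - P{\left(o{\left(-19,19 \right)} \right)} = -450202 - \frac{\left(-13 + 2 \cdot 19\right)^{2}}{4} = -450202 - \frac{\left(-13 + 38\right)^{2}}{4} = -450202 - \frac{25^{2}}{4} = -450202 - \frac{1}{4} \cdot 625 = -450202 - \frac{625}{4} = - \frac{1801433}{4}$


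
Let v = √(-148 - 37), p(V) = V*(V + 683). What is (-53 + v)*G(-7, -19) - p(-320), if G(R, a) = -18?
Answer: 117114 - 18*I*√185 ≈ 1.1711e+5 - 244.83*I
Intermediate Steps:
p(V) = V*(683 + V)
v = I*√185 (v = √(-185) = I*√185 ≈ 13.601*I)
(-53 + v)*G(-7, -19) - p(-320) = (-53 + I*√185)*(-18) - (-320)*(683 - 320) = (954 - 18*I*√185) - (-320)*363 = (954 - 18*I*√185) - 1*(-116160) = (954 - 18*I*√185) + 116160 = 117114 - 18*I*√185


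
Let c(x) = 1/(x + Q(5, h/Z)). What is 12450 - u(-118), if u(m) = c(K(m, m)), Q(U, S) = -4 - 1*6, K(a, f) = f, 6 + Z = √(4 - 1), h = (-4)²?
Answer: 1593601/128 ≈ 12450.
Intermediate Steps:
h = 16
Z = -6 + √3 (Z = -6 + √(4 - 1) = -6 + √3 ≈ -4.2680)
Q(U, S) = -10 (Q(U, S) = -4 - 6 = -10)
c(x) = 1/(-10 + x) (c(x) = 1/(x - 10) = 1/(-10 + x))
u(m) = 1/(-10 + m)
12450 - u(-118) = 12450 - 1/(-10 - 118) = 12450 - 1/(-128) = 12450 - 1*(-1/128) = 12450 + 1/128 = 1593601/128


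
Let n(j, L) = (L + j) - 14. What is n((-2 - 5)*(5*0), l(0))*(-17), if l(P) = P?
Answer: 238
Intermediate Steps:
n(j, L) = -14 + L + j
n((-2 - 5)*(5*0), l(0))*(-17) = (-14 + 0 + (-2 - 5)*(5*0))*(-17) = (-14 + 0 - 7*0)*(-17) = (-14 + 0 + 0)*(-17) = -14*(-17) = 238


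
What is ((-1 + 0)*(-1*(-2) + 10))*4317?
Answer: -51804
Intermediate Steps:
((-1 + 0)*(-1*(-2) + 10))*4317 = -(2 + 10)*4317 = -1*12*4317 = -12*4317 = -51804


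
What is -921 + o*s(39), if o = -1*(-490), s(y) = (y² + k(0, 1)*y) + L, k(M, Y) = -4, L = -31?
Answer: 652739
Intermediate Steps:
s(y) = -31 + y² - 4*y (s(y) = (y² - 4*y) - 31 = -31 + y² - 4*y)
o = 490
-921 + o*s(39) = -921 + 490*(-31 + 39² - 4*39) = -921 + 490*(-31 + 1521 - 156) = -921 + 490*1334 = -921 + 653660 = 652739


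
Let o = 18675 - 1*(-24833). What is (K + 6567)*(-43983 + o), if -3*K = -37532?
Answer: -27185675/3 ≈ -9.0619e+6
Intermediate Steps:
K = 37532/3 (K = -⅓*(-37532) = 37532/3 ≈ 12511.)
o = 43508 (o = 18675 + 24833 = 43508)
(K + 6567)*(-43983 + o) = (37532/3 + 6567)*(-43983 + 43508) = (57233/3)*(-475) = -27185675/3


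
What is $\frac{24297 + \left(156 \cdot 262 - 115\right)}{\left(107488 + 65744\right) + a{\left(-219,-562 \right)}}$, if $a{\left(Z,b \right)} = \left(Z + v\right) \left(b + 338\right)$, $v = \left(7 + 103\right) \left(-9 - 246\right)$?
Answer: $\frac{2957}{295704} \approx 0.0099999$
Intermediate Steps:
$v = -28050$ ($v = 110 \left(-255\right) = -28050$)
$a{\left(Z,b \right)} = \left(-28050 + Z\right) \left(338 + b\right)$ ($a{\left(Z,b \right)} = \left(Z - 28050\right) \left(b + 338\right) = \left(-28050 + Z\right) \left(338 + b\right)$)
$\frac{24297 + \left(156 \cdot 262 - 115\right)}{\left(107488 + 65744\right) + a{\left(-219,-562 \right)}} = \frac{24297 + \left(156 \cdot 262 - 115\right)}{\left(107488 + 65744\right) - -6332256} = \frac{24297 + \left(40872 - 115\right)}{173232 + \left(-9480900 + 15764100 - 74022 + 123078\right)} = \frac{24297 + 40757}{173232 + 6332256} = \frac{65054}{6505488} = 65054 \cdot \frac{1}{6505488} = \frac{2957}{295704}$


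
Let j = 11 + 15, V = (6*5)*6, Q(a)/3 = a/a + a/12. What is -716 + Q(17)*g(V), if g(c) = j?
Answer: -1055/2 ≈ -527.50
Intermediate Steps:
Q(a) = 3 + a/4 (Q(a) = 3*(a/a + a/12) = 3*(1 + a*(1/12)) = 3*(1 + a/12) = 3 + a/4)
V = 180 (V = 30*6 = 180)
j = 26
g(c) = 26
-716 + Q(17)*g(V) = -716 + (3 + (1/4)*17)*26 = -716 + (3 + 17/4)*26 = -716 + (29/4)*26 = -716 + 377/2 = -1055/2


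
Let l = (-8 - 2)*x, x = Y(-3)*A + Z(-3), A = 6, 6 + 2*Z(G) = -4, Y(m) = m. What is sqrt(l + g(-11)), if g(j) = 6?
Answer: 2*sqrt(59) ≈ 15.362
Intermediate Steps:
Z(G) = -5 (Z(G) = -3 + (1/2)*(-4) = -3 - 2 = -5)
x = -23 (x = -3*6 - 5 = -18 - 5 = -23)
l = 230 (l = (-8 - 2)*(-23) = -10*(-23) = 230)
sqrt(l + g(-11)) = sqrt(230 + 6) = sqrt(236) = 2*sqrt(59)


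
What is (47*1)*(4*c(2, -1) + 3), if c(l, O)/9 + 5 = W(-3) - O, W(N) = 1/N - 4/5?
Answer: -42723/5 ≈ -8544.6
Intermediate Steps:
W(N) = -⅘ + 1/N (W(N) = 1/N - 4*⅕ = 1/N - ⅘ = -⅘ + 1/N)
c(l, O) = -276/5 - 9*O (c(l, O) = -45 + 9*((-⅘ + 1/(-3)) - O) = -45 + 9*((-⅘ - ⅓) - O) = -45 + 9*(-17/15 - O) = -45 + (-51/5 - 9*O) = -276/5 - 9*O)
(47*1)*(4*c(2, -1) + 3) = (47*1)*(4*(-276/5 - 9*(-1)) + 3) = 47*(4*(-276/5 + 9) + 3) = 47*(4*(-231/5) + 3) = 47*(-924/5 + 3) = 47*(-909/5) = -42723/5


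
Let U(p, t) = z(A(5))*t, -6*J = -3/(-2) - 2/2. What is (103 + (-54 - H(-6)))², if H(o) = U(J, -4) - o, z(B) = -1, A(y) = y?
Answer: 1521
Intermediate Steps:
J = -1/12 (J = -(-3/(-2) - 2/2)/6 = -(-3*(-½) - 2*½)/6 = -(3/2 - 1)/6 = -⅙*½ = -1/12 ≈ -0.083333)
U(p, t) = -t
H(o) = 4 - o (H(o) = -1*(-4) - o = 4 - o)
(103 + (-54 - H(-6)))² = (103 + (-54 - (4 - 1*(-6))))² = (103 + (-54 - (4 + 6)))² = (103 + (-54 - 1*10))² = (103 + (-54 - 10))² = (103 - 64)² = 39² = 1521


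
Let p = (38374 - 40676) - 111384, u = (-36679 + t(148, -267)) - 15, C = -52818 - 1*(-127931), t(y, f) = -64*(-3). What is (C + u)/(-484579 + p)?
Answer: -38611/598265 ≈ -0.064538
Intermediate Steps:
t(y, f) = 192
C = 75113 (C = -52818 + 127931 = 75113)
u = -36502 (u = (-36679 + 192) - 15 = -36487 - 15 = -36502)
p = -113686 (p = -2302 - 111384 = -113686)
(C + u)/(-484579 + p) = (75113 - 36502)/(-484579 - 113686) = 38611/(-598265) = 38611*(-1/598265) = -38611/598265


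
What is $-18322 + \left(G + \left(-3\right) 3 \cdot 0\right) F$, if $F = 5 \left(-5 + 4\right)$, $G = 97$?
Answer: $-18807$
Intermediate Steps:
$F = -5$ ($F = 5 \left(-1\right) = -5$)
$-18322 + \left(G + \left(-3\right) 3 \cdot 0\right) F = -18322 + \left(97 + \left(-3\right) 3 \cdot 0\right) \left(-5\right) = -18322 + \left(97 - 0\right) \left(-5\right) = -18322 + \left(97 + 0\right) \left(-5\right) = -18322 + 97 \left(-5\right) = -18322 - 485 = -18807$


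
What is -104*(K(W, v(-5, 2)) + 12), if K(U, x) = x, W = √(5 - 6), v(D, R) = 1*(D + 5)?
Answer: -1248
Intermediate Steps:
v(D, R) = 5 + D (v(D, R) = 1*(5 + D) = 5 + D)
W = I (W = √(-1) = I ≈ 1.0*I)
-104*(K(W, v(-5, 2)) + 12) = -104*((5 - 5) + 12) = -104*(0 + 12) = -104*12 = -1248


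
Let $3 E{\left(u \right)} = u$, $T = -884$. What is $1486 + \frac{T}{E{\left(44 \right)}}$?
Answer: $\frac{15683}{11} \approx 1425.7$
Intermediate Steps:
$E{\left(u \right)} = \frac{u}{3}$
$1486 + \frac{T}{E{\left(44 \right)}} = 1486 - \frac{884}{\frac{1}{3} \cdot 44} = 1486 - \frac{884}{\frac{44}{3}} = 1486 - \frac{663}{11} = \frac{15683}{11}$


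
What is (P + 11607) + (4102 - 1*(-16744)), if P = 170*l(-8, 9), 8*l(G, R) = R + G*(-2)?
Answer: 131937/4 ≈ 32984.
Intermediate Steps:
l(G, R) = -G/4 + R/8 (l(G, R) = (R + G*(-2))/8 = (R - 2*G)/8 = -G/4 + R/8)
P = 2125/4 (P = 170*(-¼*(-8) + (⅛)*9) = 170*(2 + 9/8) = 170*(25/8) = 2125/4 ≈ 531.25)
(P + 11607) + (4102 - 1*(-16744)) = (2125/4 + 11607) + (4102 - 1*(-16744)) = 48553/4 + (4102 + 16744) = 48553/4 + 20846 = 131937/4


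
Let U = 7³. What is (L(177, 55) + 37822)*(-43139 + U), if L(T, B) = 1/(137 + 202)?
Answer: -548715718564/339 ≈ -1.6186e+9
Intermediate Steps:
U = 343
L(T, B) = 1/339
(L(177, 55) + 37822)*(-43139 + U) = (1/339 + 37822)*(-43139 + 343) = (12821659/339)*(-42796) = -548715718564/339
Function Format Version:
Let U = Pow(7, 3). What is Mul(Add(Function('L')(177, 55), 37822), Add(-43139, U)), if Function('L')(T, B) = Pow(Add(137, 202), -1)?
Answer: Rational(-548715718564, 339) ≈ -1.6186e+9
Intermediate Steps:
U = 343
Function('L')(T, B) = Rational(1, 339) (Function('L')(T, B) = Pow(339, -1) = Rational(1, 339))
Mul(Add(Function('L')(177, 55), 37822), Add(-43139, U)) = Mul(Add(Rational(1, 339), 37822), Add(-43139, 343)) = Mul(Rational(12821659, 339), -42796) = Rational(-548715718564, 339)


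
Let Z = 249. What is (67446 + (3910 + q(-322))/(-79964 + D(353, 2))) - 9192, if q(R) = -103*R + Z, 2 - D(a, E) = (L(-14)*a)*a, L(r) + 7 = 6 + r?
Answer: 104226521267/1789173 ≈ 58254.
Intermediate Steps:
L(r) = -1 + r (L(r) = -7 + (6 + r) = -1 + r)
D(a, E) = 2 + 15*a² (D(a, E) = 2 - (-1 - 14)*a*a = 2 - (-15*a)*a = 2 - (-15)*a² = 2 + 15*a²)
q(R) = 249 - 103*R (q(R) = -103*R + 249 = 249 - 103*R)
(67446 + (3910 + q(-322))/(-79964 + D(353, 2))) - 9192 = (67446 + (3910 + (249 - 103*(-322)))/(-79964 + (2 + 15*353²))) - 9192 = (67446 + (3910 + (249 + 33166))/(-79964 + (2 + 15*124609))) - 9192 = (67446 + (3910 + 33415)/(-79964 + (2 + 1869135))) - 9192 = (67446 + 37325/(-79964 + 1869137)) - 9192 = (67446 + 37325/1789173) - 9192 = 120672599483/1789173 - 9192 = 104226521267/1789173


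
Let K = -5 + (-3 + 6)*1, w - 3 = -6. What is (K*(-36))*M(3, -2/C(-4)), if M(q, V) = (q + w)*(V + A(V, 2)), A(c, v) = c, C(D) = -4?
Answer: 0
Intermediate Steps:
w = -3 (w = 3 - 6 = -3)
K = -2 (K = -5 + 3*1 = -5 + 3 = -2)
M(q, V) = 2*V*(-3 + q) (M(q, V) = (q - 3)*(V + V) = (-3 + q)*(2*V) = 2*V*(-3 + q))
(K*(-36))*M(3, -2/C(-4)) = (-2*(-36))*(2*(-2/(-4))*(-3 + 3)) = 72*(2*(-2*(-¼))*0) = 72*(2*(½)*0) = 72*0 = 0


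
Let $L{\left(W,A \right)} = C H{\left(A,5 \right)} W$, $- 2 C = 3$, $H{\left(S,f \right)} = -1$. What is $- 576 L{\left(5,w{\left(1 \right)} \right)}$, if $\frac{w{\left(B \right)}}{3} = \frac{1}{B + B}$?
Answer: $-4320$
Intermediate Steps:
$C = - \frac{3}{2}$ ($C = \left(- \frac{1}{2}\right) 3 = - \frac{3}{2} \approx -1.5$)
$w{\left(B \right)} = \frac{3}{2 B}$ ($w{\left(B \right)} = \frac{3}{B + B} = \frac{3}{2 B}$)
$L{\left(W,A \right)} = \frac{3 W}{2}$ ($L{\left(W,A \right)} = \left(- \frac{3}{2}\right) \left(-1\right) W = \frac{3 W}{2}$)
$- 576 L{\left(5,w{\left(1 \right)} \right)} = - 576 \cdot \frac{3}{2} \cdot 5 = \left(-576\right) \frac{15}{2} = -4320$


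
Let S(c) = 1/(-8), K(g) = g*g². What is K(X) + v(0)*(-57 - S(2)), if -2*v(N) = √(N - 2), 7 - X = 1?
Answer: 216 + 455*I*√2/16 ≈ 216.0 + 40.217*I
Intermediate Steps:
X = 6 (X = 7 - 1*1 = 7 - 1 = 6)
K(g) = g³
v(N) = -√(-2 + N)/2 (v(N) = -√(N - 2)/2 = -√(-2 + N)/2)
S(c) = -⅛
K(X) + v(0)*(-57 - S(2)) = 6³ + (-√(-2 + 0)/2)*(-57 - 1*(-⅛)) = 216 + (-I*√2/2)*(-57 + ⅛) = 216 - I*√2/2*(-455/8) = 216 + 455*I*√2/16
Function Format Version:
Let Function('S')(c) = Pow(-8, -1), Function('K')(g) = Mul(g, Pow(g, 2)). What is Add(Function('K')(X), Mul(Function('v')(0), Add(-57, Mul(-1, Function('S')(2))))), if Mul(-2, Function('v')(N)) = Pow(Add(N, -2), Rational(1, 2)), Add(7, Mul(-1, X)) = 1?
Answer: Add(216, Mul(Rational(455, 16), I, Pow(2, Rational(1, 2)))) ≈ Add(216.00, Mul(40.217, I))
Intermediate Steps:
X = 6 (X = Add(7, Mul(-1, 1)) = Add(7, -1) = 6)
Function('K')(g) = Pow(g, 3)
Function('v')(N) = Mul(Rational(-1, 2), Pow(Add(-2, N), Rational(1, 2))) (Function('v')(N) = Mul(Rational(-1, 2), Pow(Add(N, -2), Rational(1, 2))) = Mul(Rational(-1, 2), Pow(Add(-2, N), Rational(1, 2))))
Function('S')(c) = Rational(-1, 8)
Add(Function('K')(X), Mul(Function('v')(0), Add(-57, Mul(-1, Function('S')(2))))) = Add(Pow(6, 3), Mul(Mul(Rational(-1, 2), Pow(Add(-2, 0), Rational(1, 2))), Add(-57, Mul(-1, Rational(-1, 8))))) = Add(216, Mul(Mul(Rational(-1, 2), Pow(-2, Rational(1, 2))), Add(-57, Rational(1, 8)))) = Add(216, Mul(Mul(Rational(-1, 2), Mul(I, Pow(2, Rational(1, 2)))), Rational(-455, 8))) = Add(216, Mul(Mul(Rational(-1, 2), I, Pow(2, Rational(1, 2))), Rational(-455, 8))) = Add(216, Mul(Rational(455, 16), I, Pow(2, Rational(1, 2))))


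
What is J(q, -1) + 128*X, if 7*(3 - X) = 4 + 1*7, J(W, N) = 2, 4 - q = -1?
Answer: 1294/7 ≈ 184.86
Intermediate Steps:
q = 5 (q = 4 - 1*(-1) = 4 + 1 = 5)
X = 10/7 (X = 3 - (4 + 1*7)/7 = 3 - (4 + 7)/7 = 3 - ⅐*11 = 3 - 11/7 = 10/7 ≈ 1.4286)
J(q, -1) + 128*X = 2 + 128*(10/7) = 2 + 1280/7 = 1294/7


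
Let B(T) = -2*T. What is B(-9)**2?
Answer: 324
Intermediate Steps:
B(-9)**2 = (-2*(-9))**2 = 18**2 = 324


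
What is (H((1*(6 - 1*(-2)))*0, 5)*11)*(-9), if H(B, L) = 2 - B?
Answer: -198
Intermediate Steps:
(H((1*(6 - 1*(-2)))*0, 5)*11)*(-9) = ((2 - 1*(6 - 1*(-2))*0)*11)*(-9) = ((2 - 1*(6 + 2)*0)*11)*(-9) = ((2 - 1*8*0)*11)*(-9) = ((2 - 8*0)*11)*(-9) = ((2 - 1*0)*11)*(-9) = ((2 + 0)*11)*(-9) = (2*11)*(-9) = 22*(-9) = -198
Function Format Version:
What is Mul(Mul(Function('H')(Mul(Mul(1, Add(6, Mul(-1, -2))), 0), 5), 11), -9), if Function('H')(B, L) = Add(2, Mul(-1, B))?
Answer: -198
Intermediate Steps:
Mul(Mul(Function('H')(Mul(Mul(1, Add(6, Mul(-1, -2))), 0), 5), 11), -9) = Mul(Mul(Add(2, Mul(-1, Mul(Mul(1, Add(6, Mul(-1, -2))), 0))), 11), -9) = Mul(Mul(Add(2, Mul(-1, Mul(Mul(1, Add(6, 2)), 0))), 11), -9) = Mul(Mul(Add(2, Mul(-1, Mul(Mul(1, 8), 0))), 11), -9) = Mul(Mul(Add(2, Mul(-1, Mul(8, 0))), 11), -9) = Mul(Mul(Add(2, Mul(-1, 0)), 11), -9) = Mul(Mul(Add(2, 0), 11), -9) = Mul(Mul(2, 11), -9) = Mul(22, -9) = -198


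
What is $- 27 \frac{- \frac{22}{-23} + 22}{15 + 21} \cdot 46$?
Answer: $-792$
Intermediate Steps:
$- 27 \frac{- \frac{22}{-23} + 22}{15 + 21} \cdot 46 = - 27 \frac{\left(-22\right) \left(- \frac{1}{23}\right) + 22}{36} \cdot 46 = - 27 \left(\frac{22}{23} + 22\right) \frac{1}{36} \cdot 46 = - 27 \cdot \frac{528}{23} \cdot \frac{1}{36} \cdot 46 = \left(-27\right) \frac{44}{69} \cdot 46 = \left(- \frac{396}{23}\right) 46 = -792$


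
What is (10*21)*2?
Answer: 420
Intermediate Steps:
(10*21)*2 = 210*2 = 420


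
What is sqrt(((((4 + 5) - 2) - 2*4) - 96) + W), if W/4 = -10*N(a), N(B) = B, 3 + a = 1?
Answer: I*sqrt(17) ≈ 4.1231*I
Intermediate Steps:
a = -2 (a = -3 + 1 = -2)
W = 80 (W = 4*(-10*(-2)) = 4*20 = 80)
sqrt(((((4 + 5) - 2) - 2*4) - 96) + W) = sqrt(((((4 + 5) - 2) - 2*4) - 96) + 80) = sqrt((((9 - 2) - 8) - 96) + 80) = sqrt(((7 - 8) - 96) + 80) = sqrt((-1 - 96) + 80) = sqrt(-97 + 80) = sqrt(-17) = I*sqrt(17)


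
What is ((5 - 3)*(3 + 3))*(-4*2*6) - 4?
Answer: -580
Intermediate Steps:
((5 - 3)*(3 + 3))*(-4*2*6) - 4 = (2*6)*(-8*6) - 4 = 12*(-48) - 4 = -576 - 4 = -580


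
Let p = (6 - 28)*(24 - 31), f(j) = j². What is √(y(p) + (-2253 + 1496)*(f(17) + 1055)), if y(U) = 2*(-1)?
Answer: I*√1017410 ≈ 1008.7*I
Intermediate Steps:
p = 154 (p = -22*(-7) = 154)
y(U) = -2
√(y(p) + (-2253 + 1496)*(f(17) + 1055)) = √(-2 + (-2253 + 1496)*(17² + 1055)) = √(-2 - 757*(289 + 1055)) = √(-2 - 757*1344) = √(-2 - 1017408) = √(-1017410) = I*√1017410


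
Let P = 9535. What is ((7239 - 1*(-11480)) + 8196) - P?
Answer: 17380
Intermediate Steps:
((7239 - 1*(-11480)) + 8196) - P = ((7239 - 1*(-11480)) + 8196) - 1*9535 = ((7239 + 11480) + 8196) - 9535 = (18719 + 8196) - 9535 = 26915 - 9535 = 17380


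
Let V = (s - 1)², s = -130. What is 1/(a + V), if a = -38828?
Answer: -1/21667 ≈ -4.6153e-5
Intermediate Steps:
V = 17161 (V = (-130 - 1)² = (-131)² = 17161)
1/(a + V) = 1/(-38828 + 17161) = 1/(-21667) = -1/21667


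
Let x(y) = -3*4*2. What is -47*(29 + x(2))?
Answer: -235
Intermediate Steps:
x(y) = -24 (x(y) = -12*2 = -24)
-47*(29 + x(2)) = -47*(29 - 24) = -47*5 = -235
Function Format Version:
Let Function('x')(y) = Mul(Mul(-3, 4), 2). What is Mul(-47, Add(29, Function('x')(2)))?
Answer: -235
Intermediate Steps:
Function('x')(y) = -24 (Function('x')(y) = Mul(-12, 2) = -24)
Mul(-47, Add(29, Function('x')(2))) = Mul(-47, Add(29, -24)) = Mul(-47, 5) = -235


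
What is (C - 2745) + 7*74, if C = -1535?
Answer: -3762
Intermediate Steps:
(C - 2745) + 7*74 = (-1535 - 2745) + 7*74 = -4280 + 518 = -3762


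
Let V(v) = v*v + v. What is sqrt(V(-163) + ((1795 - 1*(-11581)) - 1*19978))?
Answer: 2*sqrt(4951) ≈ 140.73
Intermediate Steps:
V(v) = v + v**2 (V(v) = v**2 + v = v + v**2)
sqrt(V(-163) + ((1795 - 1*(-11581)) - 1*19978)) = sqrt(-163*(1 - 163) + ((1795 - 1*(-11581)) - 1*19978)) = sqrt(-163*(-162) + ((1795 + 11581) - 19978)) = sqrt(26406 + (13376 - 19978)) = sqrt(26406 - 6602) = sqrt(19804) = 2*sqrt(4951)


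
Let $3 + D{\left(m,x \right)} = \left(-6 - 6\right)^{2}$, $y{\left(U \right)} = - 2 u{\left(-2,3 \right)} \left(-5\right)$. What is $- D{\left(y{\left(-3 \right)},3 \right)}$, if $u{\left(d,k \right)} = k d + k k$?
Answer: $-141$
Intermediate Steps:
$u{\left(d,k \right)} = k^{2} + d k$ ($u{\left(d,k \right)} = d k + k^{2} = k^{2} + d k$)
$y{\left(U \right)} = 30$ ($y{\left(U \right)} = - 2 \cdot 3 \left(-2 + 3\right) \left(-5\right) = - 2 \cdot 3 \cdot 1 \left(-5\right) = \left(-2\right) 3 \left(-5\right) = \left(-6\right) \left(-5\right) = 30$)
$D{\left(m,x \right)} = 141$ ($D{\left(m,x \right)} = -3 + \left(-6 - 6\right)^{2} = -3 + \left(-12\right)^{2} = -3 + 144 = 141$)
$- D{\left(y{\left(-3 \right)},3 \right)} = \left(-1\right) 141 = -141$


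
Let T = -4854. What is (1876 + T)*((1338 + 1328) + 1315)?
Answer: -11855418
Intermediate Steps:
(1876 + T)*((1338 + 1328) + 1315) = (1876 - 4854)*((1338 + 1328) + 1315) = -2978*(2666 + 1315) = -2978*3981 = -11855418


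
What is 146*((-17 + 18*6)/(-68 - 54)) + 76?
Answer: -2007/61 ≈ -32.902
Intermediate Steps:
146*((-17 + 18*6)/(-68 - 54)) + 76 = 146*((-17 + 108)/(-122)) + 76 = 146*(91*(-1/122)) + 76 = 146*(-91/122) + 76 = -6643/61 + 76 = -2007/61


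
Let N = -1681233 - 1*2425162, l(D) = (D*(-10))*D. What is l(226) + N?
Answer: -4617155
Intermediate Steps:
l(D) = -10*D**2 (l(D) = (-10*D)*D = -10*D**2)
N = -4106395 (N = -1681233 - 2425162 = -4106395)
l(226) + N = -10*226**2 - 4106395 = -10*51076 - 4106395 = -510760 - 4106395 = -4617155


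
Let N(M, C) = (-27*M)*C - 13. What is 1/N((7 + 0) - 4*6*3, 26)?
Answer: 1/45617 ≈ 2.1922e-5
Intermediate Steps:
N(M, C) = -13 - 27*C*M (N(M, C) = -27*C*M - 13 = -13 - 27*C*M)
1/N((7 + 0) - 4*6*3, 26) = 1/(-13 - 27*26*((7 + 0) - 4*6*3)) = 1/(-13 - 27*26*(7 - 24*3)) = 1/(-13 - 27*26*(7 - 72)) = 1/(-13 - 27*26*(-65)) = 1/(-13 + 45630) = 1/45617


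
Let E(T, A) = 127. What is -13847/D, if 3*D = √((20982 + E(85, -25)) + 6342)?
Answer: -41541*√27451/27451 ≈ -250.73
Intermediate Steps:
D = √27451/3 (D = √((20982 + 127) + 6342)/3 = √(21109 + 6342)/3 = √27451/3 ≈ 55.228)
-13847/D = -13847*3*√27451/27451 = -41541*√27451/27451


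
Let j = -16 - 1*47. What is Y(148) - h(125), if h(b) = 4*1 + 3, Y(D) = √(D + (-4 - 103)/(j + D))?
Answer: -7 + √1060205/85 ≈ 5.1137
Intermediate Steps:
j = -63 (j = -16 - 47 = -63)
Y(D) = √(D - 107/(-63 + D)) (Y(D) = √(D + (-4 - 103)/(-63 + D)) = √(D - 107/(-63 + D)))
h(b) = 7 (h(b) = 4 + 3 = 7)
Y(148) - h(125) = √((-107 + 148*(-63 + 148))/(-63 + 148)) - 1*7 = √((-107 + 148*85)/85) - 7 = √((-107 + 12580)/85) - 7 = √((1/85)*12473) - 7 = √(12473/85) - 7 = √1060205/85 - 7 = -7 + √1060205/85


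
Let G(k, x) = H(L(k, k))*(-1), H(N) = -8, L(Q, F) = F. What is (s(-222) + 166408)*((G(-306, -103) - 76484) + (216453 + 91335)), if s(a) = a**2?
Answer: 49892147904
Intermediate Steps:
G(k, x) = 8 (G(k, x) = -8*(-1) = 8)
(s(-222) + 166408)*((G(-306, -103) - 76484) + (216453 + 91335)) = ((-222)**2 + 166408)*((8 - 76484) + (216453 + 91335)) = (49284 + 166408)*(-76476 + 307788) = 215692*231312 = 49892147904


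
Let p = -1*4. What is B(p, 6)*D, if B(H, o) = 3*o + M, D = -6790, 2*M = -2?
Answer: -115430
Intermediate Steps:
M = -1 (M = (½)*(-2) = -1)
p = -4
B(H, o) = -1 + 3*o (B(H, o) = 3*o - 1 = -1 + 3*o)
B(p, 6)*D = (-1 + 3*6)*(-6790) = (-1 + 18)*(-6790) = 17*(-6790) = -115430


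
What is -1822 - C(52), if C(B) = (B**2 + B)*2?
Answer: -7334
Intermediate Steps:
C(B) = 2*B + 2*B**2 (C(B) = (B + B**2)*2 = 2*B + 2*B**2)
-1822 - C(52) = -1822 - 2*52*(1 + 52) = -1822 - 2*52*53 = -1822 - 1*5512 = -1822 - 5512 = -7334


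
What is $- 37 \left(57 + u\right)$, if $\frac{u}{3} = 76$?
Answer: $-10545$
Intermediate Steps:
$u = 228$ ($u = 3 \cdot 76 = 228$)
$- 37 \left(57 + u\right) = - 37 \left(57 + 228\right) = \left(-37\right) 285 = -10545$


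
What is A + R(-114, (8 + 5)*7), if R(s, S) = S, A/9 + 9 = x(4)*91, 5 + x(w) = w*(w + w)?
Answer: 22123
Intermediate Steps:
x(w) = -5 + 2*w² (x(w) = -5 + w*(w + w) = -5 + w*(2*w) = -5 + 2*w²)
A = 22032 (A = -81 + 9*((-5 + 2*4²)*91) = -81 + 9*((-5 + 2*16)*91) = -81 + 9*((-5 + 32)*91) = -81 + 9*(27*91) = -81 + 9*2457 = -81 + 22113 = 22032)
A + R(-114, (8 + 5)*7) = 22032 + (8 + 5)*7 = 22032 + 13*7 = 22032 + 91 = 22123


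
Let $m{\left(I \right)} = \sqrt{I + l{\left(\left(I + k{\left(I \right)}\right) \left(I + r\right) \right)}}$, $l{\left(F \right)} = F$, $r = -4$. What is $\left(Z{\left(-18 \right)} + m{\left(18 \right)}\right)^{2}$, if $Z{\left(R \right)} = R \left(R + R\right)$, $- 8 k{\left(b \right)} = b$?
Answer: $\frac{840285}{2} + 1944 \sqrt{106} \approx 4.4016 \cdot 10^{5}$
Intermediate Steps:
$k{\left(b \right)} = - \frac{b}{8}$
$Z{\left(R \right)} = 2 R^{2}$ ($Z{\left(R \right)} = R 2 R = 2 R^{2}$)
$m{\left(I \right)} = \sqrt{I + \frac{7 I \left(-4 + I\right)}{8}}$ ($m{\left(I \right)} = \sqrt{I + \left(I - \frac{I}{8}\right) \left(I - 4\right)} = \sqrt{I + \frac{7 I}{8} \left(-4 + I\right)} = \sqrt{I + \frac{7 I \left(-4 + I\right)}{8}}$)
$\left(Z{\left(-18 \right)} + m{\left(18 \right)}\right)^{2} = \left(2 \left(-18\right)^{2} + \frac{\sqrt{2} \sqrt{18 \left(-20 + 7 \cdot 18\right)}}{4}\right)^{2} = \left(2 \cdot 324 + \frac{\sqrt{2} \sqrt{18 \left(-20 + 126\right)}}{4}\right)^{2} = \left(648 + \frac{\sqrt{2} \sqrt{18 \cdot 106}}{4}\right)^{2} = \left(648 + \frac{\sqrt{2} \sqrt{1908}}{4}\right)^{2} = \left(648 + \frac{\sqrt{2} \cdot 6 \sqrt{53}}{4}\right)^{2} = \left(648 + \frac{3 \sqrt{106}}{2}\right)^{2}$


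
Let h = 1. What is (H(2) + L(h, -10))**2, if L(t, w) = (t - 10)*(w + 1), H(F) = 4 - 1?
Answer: 7056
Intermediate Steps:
H(F) = 3
L(t, w) = (1 + w)*(-10 + t) (L(t, w) = (-10 + t)*(1 + w) = (1 + w)*(-10 + t))
(H(2) + L(h, -10))**2 = (3 + (-10 + 1 - 10*(-10) + 1*(-10)))**2 = (3 + (-10 + 1 + 100 - 10))**2 = (3 + 81)**2 = 84**2 = 7056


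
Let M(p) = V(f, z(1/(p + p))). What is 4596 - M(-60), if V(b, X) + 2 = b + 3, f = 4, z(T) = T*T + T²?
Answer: 4591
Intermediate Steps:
z(T) = 2*T² (z(T) = T² + T² = 2*T²)
V(b, X) = 1 + b (V(b, X) = -2 + (b + 3) = -2 + (3 + b) = 1 + b)
M(p) = 5 (M(p) = 1 + 4 = 5)
4596 - M(-60) = 4596 - 1*5 = 4596 - 5 = 4591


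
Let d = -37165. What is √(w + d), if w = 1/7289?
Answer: 2*I*√493639660169/7289 ≈ 192.78*I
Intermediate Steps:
w = 1/7289 ≈ 0.00013719
√(w + d) = √(1/7289 - 37165) = √(-270895684/7289) = 2*I*√493639660169/7289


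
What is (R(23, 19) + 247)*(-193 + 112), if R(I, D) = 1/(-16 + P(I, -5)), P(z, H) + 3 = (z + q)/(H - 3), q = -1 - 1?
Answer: -3460563/173 ≈ -20003.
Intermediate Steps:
q = -2
P(z, H) = -3 + (-2 + z)/(-3 + H) (P(z, H) = -3 + (z - 2)/(H - 3) = -3 + (-2 + z)/(-3 + H))
R(I, D) = 1/(-75/4 - I/8) (R(I, D) = 1/(-16 + (7 + I - 3*(-5))/(-3 - 5)) = 1/(-16 + (7 + I + 15)/(-8)) = 1/(-16 - (22 + I)/8) = 1/(-16 + (-11/4 - I/8)) = 1/(-75/4 - I/8))
(R(23, 19) + 247)*(-193 + 112) = (-8/(150 + 23) + 247)*(-193 + 112) = (-8/173 + 247)*(-81) = (42723/173)*(-81) = -3460563/173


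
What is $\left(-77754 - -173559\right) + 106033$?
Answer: $201838$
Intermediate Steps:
$\left(-77754 - -173559\right) + 106033 = \left(-77754 + 173559\right) + 106033 = 95805 + 106033 = 201838$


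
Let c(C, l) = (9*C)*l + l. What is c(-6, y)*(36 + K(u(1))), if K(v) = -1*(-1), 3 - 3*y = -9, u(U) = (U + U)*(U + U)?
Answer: -7844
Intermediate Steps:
u(U) = 4*U² (u(U) = (2*U)*(2*U) = 4*U²)
y = 4 (y = 1 - ⅓*(-9) = 1 + 3 = 4)
c(C, l) = l + 9*C*l (c(C, l) = 9*C*l + l = l + 9*C*l)
K(v) = 1
c(-6, y)*(36 + K(u(1))) = (4*(1 + 9*(-6)))*(36 + 1) = (4*(1 - 54))*37 = (4*(-53))*37 = -212*37 = -7844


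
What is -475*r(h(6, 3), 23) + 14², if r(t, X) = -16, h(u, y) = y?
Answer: 7796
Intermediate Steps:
-475*r(h(6, 3), 23) + 14² = -475*(-16) + 14² = 7600 + 196 = 7796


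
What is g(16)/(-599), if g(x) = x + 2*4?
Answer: -24/599 ≈ -0.040067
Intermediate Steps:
g(x) = 8 + x (g(x) = x + 8 = 8 + x)
g(16)/(-599) = (8 + 16)/(-599) = 24*(-1/599) = -24/599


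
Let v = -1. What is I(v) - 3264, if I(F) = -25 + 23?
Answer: -3266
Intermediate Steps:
I(F) = -2
I(v) - 3264 = -2 - 3264 = -3266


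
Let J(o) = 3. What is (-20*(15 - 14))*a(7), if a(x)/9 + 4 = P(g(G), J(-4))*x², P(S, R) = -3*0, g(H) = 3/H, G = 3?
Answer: 720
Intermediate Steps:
P(S, R) = 0
a(x) = -36 (a(x) = -36 + 9*(0*x²) = -36 + 9*0 = -36 + 0 = -36)
(-20*(15 - 14))*a(7) = -20*(15 - 14)*(-36) = -20*1*(-36) = -20*(-36) = 720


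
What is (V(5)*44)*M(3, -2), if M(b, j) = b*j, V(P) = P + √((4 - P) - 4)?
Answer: -1320 - 264*I*√5 ≈ -1320.0 - 590.32*I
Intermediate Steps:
V(P) = P + √(-P)
(V(5)*44)*M(3, -2) = ((5 + √(-1*5))*44)*(3*(-2)) = ((5 + √(-5))*44)*(-6) = ((5 + I*√5)*44)*(-6) = (220 + 44*I*√5)*(-6) = -1320 - 264*I*√5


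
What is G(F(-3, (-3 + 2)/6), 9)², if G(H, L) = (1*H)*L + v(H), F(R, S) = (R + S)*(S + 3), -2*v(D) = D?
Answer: 30151081/5184 ≈ 5816.2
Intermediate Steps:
v(D) = -D/2
F(R, S) = (3 + S)*(R + S) (F(R, S) = (R + S)*(3 + S) = (3 + S)*(R + S))
G(H, L) = -H/2 + H*L (G(H, L) = (1*H)*L - H/2 = H*L - H/2 = -H/2 + H*L)
G(F(-3, (-3 + 2)/6), 9)² = ((((-3 + 2)/6)² + 3*(-3) + 3*((-3 + 2)/6) - 3*(-3 + 2)/6)*(-½ + 9))² = (((-1*⅙)² - 9 + 3*(-1*⅙) - (-3)/6)*(17/2))² = (((-⅙)² - 9 + 3*(-⅙) - 3*(-⅙))*(17/2))² = ((1/36 - 9 - ½ + ½)*(17/2))² = (-323/36*17/2)² = (-5491/72)² = 30151081/5184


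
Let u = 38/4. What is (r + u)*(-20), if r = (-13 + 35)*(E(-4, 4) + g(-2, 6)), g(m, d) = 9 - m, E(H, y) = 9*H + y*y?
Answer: 3770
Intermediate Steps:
u = 19/2 (u = 38*(¼) = 19/2 ≈ 9.5000)
E(H, y) = y² + 9*H (E(H, y) = 9*H + y² = y² + 9*H)
r = -198 (r = (-13 + 35)*((4² + 9*(-4)) + (9 - 1*(-2))) = 22*((16 - 36) + (9 + 2)) = 22*(-20 + 11) = 22*(-9) = -198)
(r + u)*(-20) = (-198 + 19/2)*(-20) = -377/2*(-20) = 3770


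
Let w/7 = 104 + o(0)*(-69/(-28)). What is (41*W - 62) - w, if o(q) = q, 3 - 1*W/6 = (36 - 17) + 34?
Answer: -13090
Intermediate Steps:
W = -300 (W = 18 - 6*((36 - 17) + 34) = 18 - 6*(19 + 34) = 18 - 6*53 = 18 - 318 = -300)
w = 728 (w = 7*(104 + 0*(-69/(-28))) = 7*(104 + 0*(-69*(-1/28))) = 7*(104 + 0*(69/28)) = 7*(104 + 0) = 7*104 = 728)
(41*W - 62) - w = (41*(-300) - 62) - 1*728 = (-12300 - 62) - 728 = -12362 - 728 = -13090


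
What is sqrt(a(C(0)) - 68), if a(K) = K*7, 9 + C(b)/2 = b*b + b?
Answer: I*sqrt(194) ≈ 13.928*I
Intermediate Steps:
C(b) = -18 + 2*b + 2*b**2 (C(b) = -18 + 2*(b*b + b) = -18 + 2*(b**2 + b) = -18 + 2*(b + b**2) = -18 + (2*b + 2*b**2) = -18 + 2*b + 2*b**2)
a(K) = 7*K
sqrt(a(C(0)) - 68) = sqrt(7*(-18 + 2*0 + 2*0**2) - 68) = sqrt(7*(-18 + 0 + 2*0) - 68) = sqrt(7*(-18 + 0 + 0) - 68) = sqrt(7*(-18) - 68) = sqrt(-126 - 68) = sqrt(-194) = I*sqrt(194)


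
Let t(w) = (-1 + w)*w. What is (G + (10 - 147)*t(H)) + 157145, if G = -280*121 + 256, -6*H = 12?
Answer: 122699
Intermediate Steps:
H = -2 (H = -⅙*12 = -2)
t(w) = w*(-1 + w)
G = -33624 (G = -33880 + 256 = -33624)
(G + (10 - 147)*t(H)) + 157145 = (-33624 + (10 - 147)*(-2*(-1 - 2))) + 157145 = (-33624 - (-274)*(-3)) + 157145 = (-33624 - 137*6) + 157145 = (-33624 - 822) + 157145 = -34446 + 157145 = 122699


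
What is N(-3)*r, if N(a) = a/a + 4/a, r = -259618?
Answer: 259618/3 ≈ 86539.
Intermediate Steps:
N(a) = 1 + 4/a
N(-3)*r = ((4 - 3)/(-3))*(-259618) = -⅓*1*(-259618) = -⅓*(-259618) = 259618/3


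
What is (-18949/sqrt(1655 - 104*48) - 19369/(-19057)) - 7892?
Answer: -150378475/19057 + 18949*I*sqrt(3337)/3337 ≈ -7891.0 + 328.03*I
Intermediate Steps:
(-18949/sqrt(1655 - 104*48) - 19369/(-19057)) - 7892 = (-18949/sqrt(1655 - 4992) - 19369*(-1/19057)) - 7892 = (-18949*(-I*sqrt(3337)/3337) + 19369/19057) - 7892 = (-(-18949)*I*sqrt(3337)/3337 + 19369/19057) - 7892 = (18949*I*sqrt(3337)/3337 + 19369/19057) - 7892 = (19369/19057 + 18949*I*sqrt(3337)/3337) - 7892 = -150378475/19057 + 18949*I*sqrt(3337)/3337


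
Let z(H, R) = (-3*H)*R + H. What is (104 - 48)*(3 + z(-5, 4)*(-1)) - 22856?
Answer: -25768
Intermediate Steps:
z(H, R) = H - 3*H*R (z(H, R) = -3*H*R + H = H - 3*H*R)
(104 - 48)*(3 + z(-5, 4)*(-1)) - 22856 = (104 - 48)*(3 - 5*(1 - 3*4)*(-1)) - 22856 = 56*(3 - 5*(1 - 12)*(-1)) - 22856 = 56*(3 - 5*(-11)*(-1)) - 22856 = 56*(3 + 55*(-1)) - 22856 = 56*(3 - 55) - 22856 = 56*(-52) - 22856 = -2912 - 22856 = -25768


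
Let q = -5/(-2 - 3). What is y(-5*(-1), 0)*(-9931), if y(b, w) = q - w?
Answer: -9931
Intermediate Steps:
q = 1 (q = -5/(-5) = -1/5*(-5) = 1)
y(b, w) = 1 - w
y(-5*(-1), 0)*(-9931) = (1 - 1*0)*(-9931) = (1 + 0)*(-9931) = 1*(-9931) = -9931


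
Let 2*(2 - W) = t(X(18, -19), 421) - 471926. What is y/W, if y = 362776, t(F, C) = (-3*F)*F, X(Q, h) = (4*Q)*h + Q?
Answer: 362776/2969715 ≈ 0.12216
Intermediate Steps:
X(Q, h) = Q + 4*Q*h (X(Q, h) = 4*Q*h + Q = Q + 4*Q*h)
t(F, C) = -3*F²
W = 2969715 (W = 2 - (-3*324*(1 + 4*(-19))² - 471926)/2 = 2 - (-3*324*(1 - 76)² - 471926)/2 = 2 - (-3*(18*(-75))² - 471926)/2 = 2 - (-3*(-1350)² - 471926)/2 = 2 - (-3*1822500 - 471926)/2 = 2 - (-5467500 - 471926)/2 = 2 - ½*(-5939426) = 2 + 2969713 = 2969715)
y/W = 362776/2969715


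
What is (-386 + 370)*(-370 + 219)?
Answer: 2416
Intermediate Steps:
(-386 + 370)*(-370 + 219) = -16*(-151) = 2416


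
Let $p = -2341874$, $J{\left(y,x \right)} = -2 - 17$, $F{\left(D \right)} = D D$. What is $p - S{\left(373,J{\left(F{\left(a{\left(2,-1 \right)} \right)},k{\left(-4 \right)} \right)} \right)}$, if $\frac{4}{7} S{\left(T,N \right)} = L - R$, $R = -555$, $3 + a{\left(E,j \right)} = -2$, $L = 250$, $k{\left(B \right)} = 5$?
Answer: $- \frac{9373131}{4} \approx -2.3433 \cdot 10^{6}$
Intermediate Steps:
$a{\left(E,j \right)} = -5$ ($a{\left(E,j \right)} = -3 - 2 = -5$)
$F{\left(D \right)} = D^{2}$
$J{\left(y,x \right)} = -19$ ($J{\left(y,x \right)} = -2 - 17 = -19$)
$S{\left(T,N \right)} = \frac{5635}{4}$ ($S{\left(T,N \right)} = \frac{7 \left(250 - -555\right)}{4} = \frac{7 \left(250 + 555\right)}{4} = \frac{7}{4} \cdot 805 = \frac{5635}{4}$)
$p - S{\left(373,J{\left(F{\left(a{\left(2,-1 \right)} \right)},k{\left(-4 \right)} \right)} \right)} = -2341874 - \frac{5635}{4} = - \frac{9373131}{4}$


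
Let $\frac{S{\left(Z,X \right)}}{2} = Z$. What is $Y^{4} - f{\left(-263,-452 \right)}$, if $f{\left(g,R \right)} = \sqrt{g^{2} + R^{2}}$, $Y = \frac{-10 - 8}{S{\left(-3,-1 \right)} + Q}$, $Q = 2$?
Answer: $\frac{6561}{16} - \sqrt{273473} \approx -112.88$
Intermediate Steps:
$S{\left(Z,X \right)} = 2 Z$
$Y = \frac{9}{2}$ ($Y = \frac{-10 - 8}{2 \left(-3\right) + 2} = - \frac{18}{-6 + 2} = - \frac{18}{-4} = \left(-18\right) \left(- \frac{1}{4}\right) = \frac{9}{2} \approx 4.5$)
$f{\left(g,R \right)} = \sqrt{R^{2} + g^{2}}$
$Y^{4} - f{\left(-263,-452 \right)} = \left(\frac{9}{2}\right)^{4} - \sqrt{\left(-452\right)^{2} + \left(-263\right)^{2}} = \frac{6561}{16} - \sqrt{204304 + 69169} = \frac{6561}{16} - \sqrt{273473}$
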